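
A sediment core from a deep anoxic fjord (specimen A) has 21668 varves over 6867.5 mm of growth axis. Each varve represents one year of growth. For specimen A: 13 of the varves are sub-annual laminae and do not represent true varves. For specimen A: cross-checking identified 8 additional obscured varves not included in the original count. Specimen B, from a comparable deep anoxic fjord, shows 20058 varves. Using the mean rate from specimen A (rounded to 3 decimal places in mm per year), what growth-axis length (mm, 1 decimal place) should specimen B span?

6358.4 mm

Specimen A: correcting the raw count gives 21668 − 13 + 8 = 21663 true varves.
A: Mean rate = 6867.5 mm / 21663 years ≈ 0.317 mm per year.
For B, 0.317 mm/year × 20058 years = 6358.4 mm.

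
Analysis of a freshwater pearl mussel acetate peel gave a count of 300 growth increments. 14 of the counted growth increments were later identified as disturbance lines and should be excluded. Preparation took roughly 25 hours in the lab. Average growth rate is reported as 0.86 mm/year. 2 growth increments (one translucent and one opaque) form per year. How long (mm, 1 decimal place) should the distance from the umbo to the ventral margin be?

Adjusted count: 300 − 14 = 286 growth increments.
286 growth increments at 2 per year is 286 / 2 = 143 years.
Length ≈ 0.86 × 143 = 123.0 mm.

123.0 mm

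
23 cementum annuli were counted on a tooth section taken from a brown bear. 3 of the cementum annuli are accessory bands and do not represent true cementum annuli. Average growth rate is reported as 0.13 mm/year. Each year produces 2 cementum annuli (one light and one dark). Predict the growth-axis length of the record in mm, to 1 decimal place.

1.3 mm

After corrections the count is 23 − 3 = 20 cementum annuli.
20 cementum annuli at 2 per year is 20 / 2 = 10 years.
Predicted length = 0.13 mm/year × 10 years = 1.3 mm.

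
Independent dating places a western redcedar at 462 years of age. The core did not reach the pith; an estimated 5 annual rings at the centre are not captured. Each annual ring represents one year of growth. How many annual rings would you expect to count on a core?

Expected annual rings over 462 years: 462.
462 − 5 missed = 457 annual rings expected in the prepared section.

457 annual rings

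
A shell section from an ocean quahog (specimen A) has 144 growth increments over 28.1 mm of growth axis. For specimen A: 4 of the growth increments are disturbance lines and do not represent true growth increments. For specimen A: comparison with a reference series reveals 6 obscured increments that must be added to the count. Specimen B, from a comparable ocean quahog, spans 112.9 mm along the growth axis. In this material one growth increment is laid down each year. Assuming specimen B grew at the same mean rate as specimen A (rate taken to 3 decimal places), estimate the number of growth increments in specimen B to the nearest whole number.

Specimen A: after corrections the count is 144 − 4 + 6 = 146 growth increments.
A: 28.1 mm over 146 years gives 28.1 / 146 ≈ 0.192 mm/yr.
Specimen B: 112.9 mm / 0.192 mm per year = 588.02 years ≈ 588 growth increments.

588 growth increments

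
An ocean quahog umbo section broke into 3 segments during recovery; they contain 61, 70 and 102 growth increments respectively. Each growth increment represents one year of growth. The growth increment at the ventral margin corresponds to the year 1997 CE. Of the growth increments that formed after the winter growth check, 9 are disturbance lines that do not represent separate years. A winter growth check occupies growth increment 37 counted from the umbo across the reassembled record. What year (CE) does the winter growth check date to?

1810 CE

Total growth increments = 61 + 70 + 102 = 233.
The winter growth check sits at growth increment 37 from the umbo, so 233 − 37 = 196 growth increments formed after it.
Removing the 9 false growth increments leaves 196 − 9 = 187 true growth increments beyond the winter growth check.
The growth increment at the ventral margin is 1997 CE, so the winter growth check dates to 1997 − 187 = 1810 CE.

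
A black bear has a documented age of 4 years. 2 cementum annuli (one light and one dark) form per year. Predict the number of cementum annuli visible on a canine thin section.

Expected cementum annuli: 4 × 2 = 8.
So 8 cementum annuli should be present.

8 cementum annuli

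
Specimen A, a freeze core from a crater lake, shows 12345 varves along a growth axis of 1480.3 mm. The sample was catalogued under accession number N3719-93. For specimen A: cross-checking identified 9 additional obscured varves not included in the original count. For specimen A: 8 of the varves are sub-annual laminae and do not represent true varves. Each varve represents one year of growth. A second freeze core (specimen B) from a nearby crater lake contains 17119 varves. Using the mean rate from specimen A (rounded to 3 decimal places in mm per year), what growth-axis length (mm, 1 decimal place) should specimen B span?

2054.3 mm

Specimen A: adjusted count: 12345 − 8 + 9 = 12346 varves.
A: Mean rate = 1480.3 mm / 12346 years ≈ 0.120 mm/yr.
For B, 0.120 mm/year × 17119 years = 2054.3 mm.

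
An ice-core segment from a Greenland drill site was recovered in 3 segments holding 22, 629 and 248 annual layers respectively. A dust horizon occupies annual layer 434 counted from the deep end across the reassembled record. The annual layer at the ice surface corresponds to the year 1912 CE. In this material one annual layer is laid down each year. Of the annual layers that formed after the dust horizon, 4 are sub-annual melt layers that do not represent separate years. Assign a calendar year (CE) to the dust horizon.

1451 CE

Total annual layers = 22 + 629 + 248 = 899.
Between annual layer 434 and the ice surface there are 899 − 434 = 465 annual layers.
Removing the 4 false annual layers leaves 465 − 4 = 461 true annual layers beyond the dust horizon.
1912 − 461 = 1451 CE.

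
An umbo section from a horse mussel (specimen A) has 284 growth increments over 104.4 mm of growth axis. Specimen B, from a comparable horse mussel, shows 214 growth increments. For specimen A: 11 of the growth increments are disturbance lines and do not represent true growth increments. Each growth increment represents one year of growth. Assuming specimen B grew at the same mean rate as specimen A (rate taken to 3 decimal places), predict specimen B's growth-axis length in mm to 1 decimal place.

Specimen A: adjusted count: 284 − 11 = 273 growth increments.
A: 104.4 mm over 273 years gives 104.4 / 273 ≈ 0.382 mm/yr.
B's length ≈ 0.382 × 214 = 81.7 mm.

81.7 mm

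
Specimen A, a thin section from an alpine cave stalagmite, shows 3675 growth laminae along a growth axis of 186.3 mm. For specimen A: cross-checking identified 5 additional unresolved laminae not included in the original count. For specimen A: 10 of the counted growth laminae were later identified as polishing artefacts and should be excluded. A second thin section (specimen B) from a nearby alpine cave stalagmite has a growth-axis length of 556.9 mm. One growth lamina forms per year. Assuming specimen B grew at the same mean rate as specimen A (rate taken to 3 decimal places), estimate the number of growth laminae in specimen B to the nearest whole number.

10920 growth laminae

Specimen A: correcting the raw count gives 3675 − 10 + 5 = 3670 true growth laminae.
A: Mean rate = 186.3 mm / 3670 years ≈ 0.051 mm per year.
For B, 556.9 / 0.051 = 10919.61 years ≈ 10920 growth laminae.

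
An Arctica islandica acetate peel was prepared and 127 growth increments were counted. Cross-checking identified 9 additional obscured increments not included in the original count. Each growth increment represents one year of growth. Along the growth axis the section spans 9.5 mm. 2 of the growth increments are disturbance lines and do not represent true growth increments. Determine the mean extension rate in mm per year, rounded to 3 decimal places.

Adjusted count: 127 − 2 + 9 = 134 growth increments.
9.5 mm over 134 years gives 9.5 / 134 ≈ 0.071 mm per year.

0.071 mm per year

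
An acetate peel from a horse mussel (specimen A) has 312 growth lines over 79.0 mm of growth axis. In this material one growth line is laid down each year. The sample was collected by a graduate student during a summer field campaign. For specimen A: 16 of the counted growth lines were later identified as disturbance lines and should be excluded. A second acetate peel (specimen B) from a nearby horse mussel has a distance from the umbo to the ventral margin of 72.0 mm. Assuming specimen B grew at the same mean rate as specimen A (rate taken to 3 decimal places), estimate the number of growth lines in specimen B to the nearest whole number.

270 growth lines

Specimen A: correcting the raw count gives 312 − 16 = 296 true growth lines.
A: 79.0 mm over 296 years gives 79.0 / 296 ≈ 0.267 mm per year.
Specimen B: 72.0 mm / 0.267 mm per year = 269.66 years ≈ 270 growth lines.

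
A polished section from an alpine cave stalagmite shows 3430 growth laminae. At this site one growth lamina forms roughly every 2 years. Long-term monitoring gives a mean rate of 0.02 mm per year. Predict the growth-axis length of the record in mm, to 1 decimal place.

Multiplying by 2 years per growth lamina: 3430 × 2 = 6860 years.
Predicted length = 0.02 mm/year × 6860 years = 137.2 mm.

137.2 mm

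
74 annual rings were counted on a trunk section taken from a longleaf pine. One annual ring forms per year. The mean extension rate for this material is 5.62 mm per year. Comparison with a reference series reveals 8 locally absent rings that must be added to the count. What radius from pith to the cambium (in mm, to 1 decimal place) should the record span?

Correcting the raw count gives 74 + 8 = 82 true annual rings.
82 years at 5.62 mm/year gives 5.62 × 82 = 460.8 mm.

460.8 mm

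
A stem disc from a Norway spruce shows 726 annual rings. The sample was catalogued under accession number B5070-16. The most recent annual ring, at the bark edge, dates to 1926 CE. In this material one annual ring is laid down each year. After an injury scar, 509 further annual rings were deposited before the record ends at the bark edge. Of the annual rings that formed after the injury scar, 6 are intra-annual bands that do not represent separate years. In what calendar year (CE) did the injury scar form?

509 annual rings post-date the injury scar.
Removing the 6 false annual rings leaves 509 − 6 = 503 true annual rings beyond the injury scar.
The annual ring at the bark edge is 1926 CE, so the injury scar dates to 1926 − 503 = 1423 CE.

1423 CE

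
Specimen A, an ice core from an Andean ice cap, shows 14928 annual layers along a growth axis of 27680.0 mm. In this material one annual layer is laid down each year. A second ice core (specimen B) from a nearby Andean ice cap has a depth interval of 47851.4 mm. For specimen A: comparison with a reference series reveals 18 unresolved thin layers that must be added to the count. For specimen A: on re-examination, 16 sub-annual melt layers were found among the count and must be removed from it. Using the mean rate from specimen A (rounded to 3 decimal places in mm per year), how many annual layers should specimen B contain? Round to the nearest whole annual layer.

25810 annual layers

Specimen A: adjusted count: 14928 − 16 + 18 = 14930 annual layers.
A: 27680.0 mm over 14930 years gives 27680.0 / 14930 ≈ 1.854 mm/year.
B spans 47851.4 / 1.854 = 25809.82 years ≈ 25810 annual layers.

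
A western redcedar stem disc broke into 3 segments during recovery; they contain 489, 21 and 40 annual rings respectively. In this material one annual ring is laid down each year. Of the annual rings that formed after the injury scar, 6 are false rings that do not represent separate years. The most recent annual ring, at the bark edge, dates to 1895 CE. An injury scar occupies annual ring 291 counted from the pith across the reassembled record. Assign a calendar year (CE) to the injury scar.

1642 CE

Total annual rings = 489 + 21 + 40 = 550.
Between annual ring 291 and the bark edge there are 550 − 291 = 259 annual rings.
Excluding 6 false annual rings: 259 − 6 = 253.
Counting back 253 years from 1895 CE places the injury scar in 1895 − 253 = 1642 CE.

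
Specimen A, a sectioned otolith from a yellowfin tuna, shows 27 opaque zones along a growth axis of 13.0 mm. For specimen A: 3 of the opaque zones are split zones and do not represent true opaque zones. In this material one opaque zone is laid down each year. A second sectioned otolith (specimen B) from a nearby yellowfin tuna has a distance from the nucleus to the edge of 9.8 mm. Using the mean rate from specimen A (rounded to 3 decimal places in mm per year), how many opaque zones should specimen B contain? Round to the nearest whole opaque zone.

Specimen A: true opaque zone count = 27 − 3 = 24.
A: Mean rate = 13.0 mm / 24 years ≈ 0.542 mm/yr.
Specimen B: 9.8 mm / 0.542 mm per year = 18.08 years ≈ 18 opaque zones.

18 opaque zones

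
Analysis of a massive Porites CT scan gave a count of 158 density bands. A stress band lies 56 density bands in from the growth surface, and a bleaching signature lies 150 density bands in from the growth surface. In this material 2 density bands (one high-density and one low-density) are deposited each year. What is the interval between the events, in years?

47 years

150 − 56 = 94 density bands lie between the two events.
Dividing by 2 density bands per year: 94 / 2 = 47 years.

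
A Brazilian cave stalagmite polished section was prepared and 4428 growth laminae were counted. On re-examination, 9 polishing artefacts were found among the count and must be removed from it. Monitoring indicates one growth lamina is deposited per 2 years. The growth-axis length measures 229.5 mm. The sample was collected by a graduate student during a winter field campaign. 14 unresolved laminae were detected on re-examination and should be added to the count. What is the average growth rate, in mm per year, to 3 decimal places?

0.026 mm per year

True growth lamina count = 4428 − 9 + 14 = 4433.
Multiplying by 2 years per growth lamina: 4433 × 2 = 8866 years.
Mean rate = 229.5 mm / 8866 years ≈ 0.026 mm per year.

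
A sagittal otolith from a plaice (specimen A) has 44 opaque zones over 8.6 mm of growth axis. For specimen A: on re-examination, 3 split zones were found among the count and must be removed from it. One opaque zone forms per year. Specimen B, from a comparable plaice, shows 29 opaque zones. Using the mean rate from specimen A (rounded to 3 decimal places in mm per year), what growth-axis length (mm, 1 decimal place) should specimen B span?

6.1 mm

Specimen A: correcting the raw count gives 44 − 3 = 41 true opaque zones.
A: Extension rate ≈ 8.6 / 41 = 0.210 mm per year.
For B, 0.210 mm/year × 29 years = 6.1 mm.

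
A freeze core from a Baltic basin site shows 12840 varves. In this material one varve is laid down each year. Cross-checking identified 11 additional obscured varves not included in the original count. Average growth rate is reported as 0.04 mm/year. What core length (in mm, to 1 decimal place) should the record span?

True varve count = 12840 + 11 = 12851.
Length ≈ 0.04 × 12851 = 514.0 mm.

514.0 mm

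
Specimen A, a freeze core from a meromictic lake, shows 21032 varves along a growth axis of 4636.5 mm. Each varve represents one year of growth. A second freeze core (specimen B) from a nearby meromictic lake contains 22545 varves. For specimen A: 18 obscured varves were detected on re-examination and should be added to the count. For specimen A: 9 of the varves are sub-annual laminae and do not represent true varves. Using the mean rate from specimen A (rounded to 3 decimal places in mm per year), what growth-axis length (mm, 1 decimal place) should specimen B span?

Specimen A: correcting the raw count gives 21032 − 9 + 18 = 21041 true varves.
A: Extension rate ≈ 4636.5 / 21041 = 0.220 mm/year.
Length of B = 0.220 × 22545 = 4959.9 mm.

4959.9 mm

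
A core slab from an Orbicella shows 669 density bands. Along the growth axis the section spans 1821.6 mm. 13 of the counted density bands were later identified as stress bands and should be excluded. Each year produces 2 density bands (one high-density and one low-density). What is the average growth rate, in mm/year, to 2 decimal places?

Correcting the raw count gives 669 − 13 = 656 true density bands.
With 2 density bands per year, 656 / 2 = 328 years.
Extension rate ≈ 1821.6 / 328 = 5.55 mm/year.

5.55 mm/year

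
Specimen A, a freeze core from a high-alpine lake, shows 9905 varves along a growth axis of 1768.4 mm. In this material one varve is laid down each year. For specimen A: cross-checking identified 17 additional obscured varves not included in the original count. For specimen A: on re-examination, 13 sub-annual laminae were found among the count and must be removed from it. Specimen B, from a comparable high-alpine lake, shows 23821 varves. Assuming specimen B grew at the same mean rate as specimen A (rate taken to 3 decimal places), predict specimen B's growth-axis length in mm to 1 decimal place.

Specimen A: correcting the raw count gives 9905 − 13 + 17 = 9909 true varves.
A: Mean rate = 1768.4 mm / 9909 years ≈ 0.178 mm/yr.
B's length ≈ 0.178 × 23821 = 4240.1 mm.

4240.1 mm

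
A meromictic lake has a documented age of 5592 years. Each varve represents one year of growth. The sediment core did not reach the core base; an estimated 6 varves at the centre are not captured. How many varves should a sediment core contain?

5586 varves

One varve per year gives 5592 varves over 5592 years.
5592 − 6 missed = 5586 varves expected in the prepared section.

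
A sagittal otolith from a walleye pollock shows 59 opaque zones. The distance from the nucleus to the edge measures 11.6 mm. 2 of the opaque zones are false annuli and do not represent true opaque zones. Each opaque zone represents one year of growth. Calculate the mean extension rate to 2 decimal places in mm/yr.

True opaque zone count = 59 − 2 = 57.
Extension rate ≈ 11.6 / 57 = 0.20 mm/yr.

0.20 mm/yr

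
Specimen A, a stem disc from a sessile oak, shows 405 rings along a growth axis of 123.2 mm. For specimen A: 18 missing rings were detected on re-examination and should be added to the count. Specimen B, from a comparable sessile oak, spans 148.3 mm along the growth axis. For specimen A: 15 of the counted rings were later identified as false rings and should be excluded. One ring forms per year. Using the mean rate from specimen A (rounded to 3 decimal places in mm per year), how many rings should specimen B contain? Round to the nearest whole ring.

491 rings

Specimen A: adjusted count: 405 − 15 + 18 = 408 rings.
A: Mean rate = 123.2 mm / 408 years ≈ 0.302 mm per year.
Specimen B: 148.3 mm / 0.302 mm per year = 491.06 years ≈ 491 rings.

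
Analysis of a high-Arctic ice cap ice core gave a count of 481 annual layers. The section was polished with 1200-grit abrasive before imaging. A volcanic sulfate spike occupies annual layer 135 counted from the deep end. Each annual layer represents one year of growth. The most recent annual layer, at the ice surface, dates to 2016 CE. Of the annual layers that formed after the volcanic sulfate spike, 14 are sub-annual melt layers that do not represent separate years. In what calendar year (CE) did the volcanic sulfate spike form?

1684 CE

The volcanic sulfate spike sits at annual layer 135 from the deep end, so 481 − 135 = 346 annual layers formed after it.
Excluding 14 false annual layers: 346 − 14 = 332.
Counting back 332 years from 2016 CE places the volcanic sulfate spike in 2016 − 332 = 1684 CE.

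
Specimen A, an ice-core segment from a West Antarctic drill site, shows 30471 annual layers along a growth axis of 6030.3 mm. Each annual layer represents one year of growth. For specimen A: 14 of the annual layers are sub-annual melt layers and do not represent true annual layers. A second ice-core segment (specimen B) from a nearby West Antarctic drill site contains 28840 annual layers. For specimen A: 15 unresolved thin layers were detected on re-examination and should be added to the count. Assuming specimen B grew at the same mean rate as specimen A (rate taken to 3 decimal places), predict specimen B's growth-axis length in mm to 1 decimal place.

5710.3 mm

Specimen A: adjusted count: 30471 − 14 + 15 = 30472 annual layers.
A: 6030.3 mm over 30472 years gives 6030.3 / 30472 ≈ 0.198 mm/yr.
B's length ≈ 0.198 × 28840 = 5710.3 mm.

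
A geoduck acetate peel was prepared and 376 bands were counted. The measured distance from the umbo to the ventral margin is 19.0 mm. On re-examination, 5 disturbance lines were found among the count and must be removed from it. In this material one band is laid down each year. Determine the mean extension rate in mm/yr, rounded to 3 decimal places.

After corrections the count is 376 − 5 = 371 bands.
19.0 mm over 371 years gives 19.0 / 371 ≈ 0.051 mm/yr.

0.051 mm/yr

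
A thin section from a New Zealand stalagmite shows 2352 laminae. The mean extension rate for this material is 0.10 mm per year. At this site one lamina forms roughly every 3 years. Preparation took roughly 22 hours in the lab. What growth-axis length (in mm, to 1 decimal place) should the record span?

At 3 years per lamina, 2352 × 3 = 7056 years.
7056 years at 0.10 mm/year gives 0.10 × 7056 = 705.6 mm.

705.6 mm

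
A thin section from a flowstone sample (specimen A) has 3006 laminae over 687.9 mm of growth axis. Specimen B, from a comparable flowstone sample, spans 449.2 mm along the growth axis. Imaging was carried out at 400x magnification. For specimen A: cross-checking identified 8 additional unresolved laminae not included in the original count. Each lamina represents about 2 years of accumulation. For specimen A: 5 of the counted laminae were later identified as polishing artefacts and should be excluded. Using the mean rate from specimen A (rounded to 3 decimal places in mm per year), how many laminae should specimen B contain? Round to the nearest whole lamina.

Specimen A: after corrections the count is 3006 − 5 + 8 = 3009 laminae.
Specimen A: 3009 laminae at 2 years each span 3009 × 2 = 6018 years.
A: 687.9 mm over 6018 years gives 687.9 / 6018 ≈ 0.114 mm/year.
Specimen B: 449.2 mm / 0.114 mm per year = 3940.35 years; at 2 years per lamina that is 3940.35 / 2 ≈ 1970 laminae.

1970 laminae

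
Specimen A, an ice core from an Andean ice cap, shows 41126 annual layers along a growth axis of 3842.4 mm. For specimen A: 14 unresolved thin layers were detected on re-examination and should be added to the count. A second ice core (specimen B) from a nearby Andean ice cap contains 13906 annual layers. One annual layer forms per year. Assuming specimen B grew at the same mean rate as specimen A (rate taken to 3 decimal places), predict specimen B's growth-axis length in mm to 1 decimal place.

Specimen A: after corrections the count is 41126 + 14 = 41140 annual layers.
A: 3842.4 mm over 41140 years gives 3842.4 / 41140 ≈ 0.093 mm/year.
Length of B = 0.093 × 13906 = 1293.3 mm.

1293.3 mm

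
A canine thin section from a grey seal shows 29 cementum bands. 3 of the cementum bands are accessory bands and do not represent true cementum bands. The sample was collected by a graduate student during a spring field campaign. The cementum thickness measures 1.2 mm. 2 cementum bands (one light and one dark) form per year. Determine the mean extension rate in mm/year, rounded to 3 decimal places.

After corrections the count is 29 − 3 = 26 cementum bands.
Dividing by 2 cementum bands per year: 26 / 2 = 13 years.
1.2 mm over 13 years gives 1.2 / 13 ≈ 0.092 mm/year.

0.092 mm/year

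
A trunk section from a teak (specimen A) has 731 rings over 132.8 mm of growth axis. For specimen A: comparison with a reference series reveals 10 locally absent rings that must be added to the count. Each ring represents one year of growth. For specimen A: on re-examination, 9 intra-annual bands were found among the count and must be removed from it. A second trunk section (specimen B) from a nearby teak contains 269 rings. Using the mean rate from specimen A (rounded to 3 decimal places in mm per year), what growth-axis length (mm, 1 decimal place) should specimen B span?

Specimen A: after corrections the count is 731 − 9 + 10 = 732 rings.
A: 132.8 mm over 732 years gives 132.8 / 732 ≈ 0.181 mm/year.
B's length ≈ 0.181 × 269 = 48.7 mm.

48.7 mm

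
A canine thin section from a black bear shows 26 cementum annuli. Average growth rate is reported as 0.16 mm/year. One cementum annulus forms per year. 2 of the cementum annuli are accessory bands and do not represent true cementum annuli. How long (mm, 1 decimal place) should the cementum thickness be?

True cementum annulus count = 26 − 2 = 24.
24 years at 0.16 mm/year gives 0.16 × 24 = 3.8 mm.

3.8 mm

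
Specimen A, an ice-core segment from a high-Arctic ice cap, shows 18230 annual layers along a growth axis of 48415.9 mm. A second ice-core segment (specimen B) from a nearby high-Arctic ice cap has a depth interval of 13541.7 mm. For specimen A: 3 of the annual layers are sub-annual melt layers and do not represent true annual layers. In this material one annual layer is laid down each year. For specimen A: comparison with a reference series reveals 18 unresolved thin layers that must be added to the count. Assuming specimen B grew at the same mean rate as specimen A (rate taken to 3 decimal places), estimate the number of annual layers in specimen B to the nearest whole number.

Specimen A: adjusted count: 18230 − 3 + 18 = 18245 annual layers.
A: 48415.9 mm over 18245 years gives 48415.9 / 18245 ≈ 2.654 mm/year.
Specimen B: 13541.7 mm / 2.654 mm per year = 5102.37 years ≈ 5102 annual layers.

5102 annual layers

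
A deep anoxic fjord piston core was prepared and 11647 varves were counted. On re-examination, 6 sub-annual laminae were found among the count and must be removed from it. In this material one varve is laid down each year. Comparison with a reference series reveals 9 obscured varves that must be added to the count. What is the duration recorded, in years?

11650 yr

True varve count = 11647 − 6 + 9 = 11650.
With a one-to-one varve periodicity this is 11650 years.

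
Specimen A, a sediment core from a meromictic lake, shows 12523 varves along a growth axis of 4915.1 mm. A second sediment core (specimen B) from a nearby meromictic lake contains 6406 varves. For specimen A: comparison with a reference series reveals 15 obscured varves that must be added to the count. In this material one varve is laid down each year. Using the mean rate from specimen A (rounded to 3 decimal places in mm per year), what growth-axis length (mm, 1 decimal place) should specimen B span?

Specimen A: true varve count = 12523 + 15 = 12538.
A: Extension rate ≈ 4915.1 / 12538 = 0.392 mm per year.
For B, 0.392 mm/year × 6406 years = 2511.2 mm.

2511.2 mm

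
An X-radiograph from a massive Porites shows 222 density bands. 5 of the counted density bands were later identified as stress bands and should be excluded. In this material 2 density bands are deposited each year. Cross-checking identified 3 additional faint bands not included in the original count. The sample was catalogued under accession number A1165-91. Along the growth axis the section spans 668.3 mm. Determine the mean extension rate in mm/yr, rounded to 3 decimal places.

Correcting the raw count gives 222 − 5 + 3 = 220 true density bands.
220 density bands at 2 per year is 220 / 2 = 110 years.
Mean rate = 668.3 mm / 110 years ≈ 6.075 mm/yr.

6.075 mm/yr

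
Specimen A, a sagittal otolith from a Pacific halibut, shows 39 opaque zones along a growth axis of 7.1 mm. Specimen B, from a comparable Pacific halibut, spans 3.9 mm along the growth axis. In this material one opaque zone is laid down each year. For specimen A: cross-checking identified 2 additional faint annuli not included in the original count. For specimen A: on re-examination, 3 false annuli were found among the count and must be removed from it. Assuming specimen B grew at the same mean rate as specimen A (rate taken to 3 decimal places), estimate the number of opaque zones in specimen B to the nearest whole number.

Specimen A: correcting the raw count gives 39 − 3 + 2 = 38 true opaque zones.
A: 7.1 mm over 38 years gives 7.1 / 38 ≈ 0.187 mm/year.
Specimen B: 3.9 mm / 0.187 mm per year = 20.86 years ≈ 21 opaque zones.

21 opaque zones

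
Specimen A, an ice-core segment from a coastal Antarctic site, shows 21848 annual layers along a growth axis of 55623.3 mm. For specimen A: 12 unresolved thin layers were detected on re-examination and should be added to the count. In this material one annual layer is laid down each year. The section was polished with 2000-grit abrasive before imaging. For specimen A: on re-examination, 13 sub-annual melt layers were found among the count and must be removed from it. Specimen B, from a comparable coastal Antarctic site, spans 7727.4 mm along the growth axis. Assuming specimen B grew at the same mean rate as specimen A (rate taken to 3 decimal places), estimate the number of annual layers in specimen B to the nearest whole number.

3035 annual layers

Specimen A: after corrections the count is 21848 − 13 + 12 = 21847 annual layers.
A: Mean rate = 55623.3 mm / 21847 years ≈ 2.546 mm/year.
For B, 7727.4 / 2.546 = 3035.11 years ≈ 3035 annual layers.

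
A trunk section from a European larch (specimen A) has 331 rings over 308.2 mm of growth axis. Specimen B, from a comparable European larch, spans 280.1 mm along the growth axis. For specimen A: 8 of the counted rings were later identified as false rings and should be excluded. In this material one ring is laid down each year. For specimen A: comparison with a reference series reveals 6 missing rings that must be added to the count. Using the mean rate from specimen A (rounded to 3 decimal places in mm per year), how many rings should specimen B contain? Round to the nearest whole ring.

Specimen A: correcting the raw count gives 331 − 8 + 6 = 329 true rings.
A: Extension rate ≈ 308.2 / 329 = 0.937 mm per year.
For B, 280.1 / 0.937 = 298.93 years ≈ 299 rings.

299 rings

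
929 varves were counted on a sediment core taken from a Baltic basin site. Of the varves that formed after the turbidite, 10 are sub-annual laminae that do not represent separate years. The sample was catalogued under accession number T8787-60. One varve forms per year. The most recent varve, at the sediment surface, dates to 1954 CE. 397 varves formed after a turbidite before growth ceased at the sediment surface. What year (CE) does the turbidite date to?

397 varves post-date the turbidite.
Excluding 10 false varves: 397 − 10 = 387.
The varve at the sediment surface is 1954 CE, so the turbidite dates to 1954 − 387 = 1567 CE.

1567 CE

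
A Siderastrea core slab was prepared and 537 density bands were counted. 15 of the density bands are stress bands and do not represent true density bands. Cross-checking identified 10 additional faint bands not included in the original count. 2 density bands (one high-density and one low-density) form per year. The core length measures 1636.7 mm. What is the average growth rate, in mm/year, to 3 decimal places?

6.153 mm/year

After corrections the count is 537 − 15 + 10 = 532 density bands.
532 density bands at 2 per year is 532 / 2 = 266 years.
1636.7 mm over 266 years gives 1636.7 / 266 ≈ 6.153 mm/year.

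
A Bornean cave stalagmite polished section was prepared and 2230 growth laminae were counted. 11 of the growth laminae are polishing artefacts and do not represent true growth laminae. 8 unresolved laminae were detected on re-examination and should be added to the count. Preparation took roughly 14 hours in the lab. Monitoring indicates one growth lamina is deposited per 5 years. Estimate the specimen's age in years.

11135 yr

True growth lamina count = 2230 − 11 + 8 = 2227.
Multiplying by 5 years per growth lamina: 2227 × 5 = 11135 years.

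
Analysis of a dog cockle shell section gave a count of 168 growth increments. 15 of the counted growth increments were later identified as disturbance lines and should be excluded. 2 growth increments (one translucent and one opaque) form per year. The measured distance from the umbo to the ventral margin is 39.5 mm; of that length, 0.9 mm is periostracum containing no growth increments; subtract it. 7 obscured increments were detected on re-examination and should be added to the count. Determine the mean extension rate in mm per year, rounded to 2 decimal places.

0.48 mm per year

True growth increment count = 168 − 15 + 7 = 160.
With 2 growth increments per year, 160 / 2 = 80 years.
The growth record spans 39.5 − 0.9 = 38.6 mm.
Mean rate = 38.6 mm / 80 years ≈ 0.48 mm per year.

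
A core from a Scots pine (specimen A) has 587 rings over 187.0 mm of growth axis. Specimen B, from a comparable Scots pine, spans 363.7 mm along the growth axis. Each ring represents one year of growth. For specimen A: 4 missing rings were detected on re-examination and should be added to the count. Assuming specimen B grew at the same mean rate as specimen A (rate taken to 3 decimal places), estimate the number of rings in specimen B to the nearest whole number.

Specimen A: after corrections the count is 587 + 4 = 591 rings.
A: 187.0 mm over 591 years gives 187.0 / 591 ≈ 0.316 mm per year.
Specimen B: 363.7 mm / 0.316 mm per year = 1150.95 years ≈ 1151 rings.

1151 rings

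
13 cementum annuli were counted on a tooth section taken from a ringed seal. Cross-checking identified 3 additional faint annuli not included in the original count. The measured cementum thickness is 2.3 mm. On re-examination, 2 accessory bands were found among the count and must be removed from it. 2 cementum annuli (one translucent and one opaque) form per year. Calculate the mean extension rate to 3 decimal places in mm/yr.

0.329 mm/yr

Correcting the raw count gives 13 − 2 + 3 = 14 true cementum annuli.
With 2 cementum annuli per year, 14 / 2 = 7 years.
Mean rate = 2.3 mm / 7 years ≈ 0.329 mm/yr.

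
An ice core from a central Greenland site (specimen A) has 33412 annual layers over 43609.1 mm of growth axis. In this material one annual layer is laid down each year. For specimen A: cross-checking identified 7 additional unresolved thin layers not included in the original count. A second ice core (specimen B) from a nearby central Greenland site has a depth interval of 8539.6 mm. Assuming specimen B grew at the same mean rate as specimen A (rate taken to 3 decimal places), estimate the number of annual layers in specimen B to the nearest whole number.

6544 annual layers

Specimen A: adjusted count: 33412 + 7 = 33419 annual layers.
A: Mean rate = 43609.1 mm / 33419 years ≈ 1.305 mm/yr.
Specimen B: 8539.6 mm / 1.305 mm per year = 6543.75 years ≈ 6544 annual layers.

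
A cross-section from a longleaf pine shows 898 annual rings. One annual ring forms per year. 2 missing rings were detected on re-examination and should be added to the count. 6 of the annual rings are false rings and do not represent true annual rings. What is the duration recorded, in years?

After corrections the count is 898 − 6 + 2 = 894 annual rings.
One annual ring per year makes the duration 894 years.

894 years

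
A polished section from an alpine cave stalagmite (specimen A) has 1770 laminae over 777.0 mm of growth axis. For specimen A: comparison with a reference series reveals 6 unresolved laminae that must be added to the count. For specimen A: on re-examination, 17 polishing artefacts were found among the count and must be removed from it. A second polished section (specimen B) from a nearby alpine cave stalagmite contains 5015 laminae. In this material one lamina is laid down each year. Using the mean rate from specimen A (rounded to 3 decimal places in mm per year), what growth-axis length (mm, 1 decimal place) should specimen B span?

2216.6 mm

Specimen A: adjusted count: 1770 − 17 + 6 = 1759 laminae.
A: Extension rate ≈ 777.0 / 1759 = 0.442 mm per year.
B's length ≈ 0.442 × 5015 = 2216.6 mm.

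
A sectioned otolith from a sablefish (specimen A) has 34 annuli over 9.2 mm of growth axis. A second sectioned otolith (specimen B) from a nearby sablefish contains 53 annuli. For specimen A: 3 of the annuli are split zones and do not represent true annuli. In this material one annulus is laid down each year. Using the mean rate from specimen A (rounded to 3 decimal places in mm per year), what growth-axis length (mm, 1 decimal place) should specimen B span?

Specimen A: adjusted count: 34 − 3 = 31 annuli.
A: 9.2 mm over 31 years gives 9.2 / 31 ≈ 0.297 mm per year.
B's length ≈ 0.297 × 53 = 15.7 mm.

15.7 mm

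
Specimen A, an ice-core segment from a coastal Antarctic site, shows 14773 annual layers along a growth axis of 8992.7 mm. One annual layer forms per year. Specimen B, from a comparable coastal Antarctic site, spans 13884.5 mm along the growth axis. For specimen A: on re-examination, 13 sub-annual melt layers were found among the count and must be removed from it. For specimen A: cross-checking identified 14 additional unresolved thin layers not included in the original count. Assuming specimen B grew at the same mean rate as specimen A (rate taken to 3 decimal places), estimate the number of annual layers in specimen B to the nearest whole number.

22799 annual layers

Specimen A: after corrections the count is 14773 − 13 + 14 = 14774 annual layers.
A: Mean rate = 8992.7 mm / 14774 years ≈ 0.609 mm/yr.
For B, 13884.5 / 0.609 = 22798.85 years ≈ 22799 annual layers.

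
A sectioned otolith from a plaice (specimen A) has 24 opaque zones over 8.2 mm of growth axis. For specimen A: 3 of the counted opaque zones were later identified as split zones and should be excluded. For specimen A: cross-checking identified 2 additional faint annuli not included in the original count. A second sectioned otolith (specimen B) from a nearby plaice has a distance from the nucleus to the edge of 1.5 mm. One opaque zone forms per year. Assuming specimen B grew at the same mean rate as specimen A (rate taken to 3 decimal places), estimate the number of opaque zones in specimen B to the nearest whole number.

4 opaque zones

Specimen A: true opaque zone count = 24 − 3 + 2 = 23.
A: Extension rate ≈ 8.2 / 23 = 0.357 mm/year.
For B, 1.5 / 0.357 = 4.20 years ≈ 4 opaque zones.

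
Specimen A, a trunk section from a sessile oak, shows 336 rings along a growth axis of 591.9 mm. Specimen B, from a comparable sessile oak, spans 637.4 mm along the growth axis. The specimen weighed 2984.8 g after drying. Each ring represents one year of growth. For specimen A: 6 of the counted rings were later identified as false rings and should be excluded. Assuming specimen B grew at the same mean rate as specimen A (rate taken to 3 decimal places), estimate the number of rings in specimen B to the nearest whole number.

Specimen A: adjusted count: 336 − 6 = 330 rings.
A: 591.9 mm over 330 years gives 591.9 / 330 ≈ 1.794 mm/year.
For B, 637.4 / 1.794 = 355.30 years ≈ 355 rings.

355 rings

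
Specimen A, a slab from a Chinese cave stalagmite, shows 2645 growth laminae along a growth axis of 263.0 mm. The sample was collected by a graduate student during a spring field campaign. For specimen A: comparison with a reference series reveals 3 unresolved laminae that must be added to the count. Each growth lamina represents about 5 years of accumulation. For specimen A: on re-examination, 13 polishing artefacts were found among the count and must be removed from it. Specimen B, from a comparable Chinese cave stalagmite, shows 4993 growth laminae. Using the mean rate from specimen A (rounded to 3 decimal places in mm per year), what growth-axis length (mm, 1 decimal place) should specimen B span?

Specimen A: true growth lamina count = 2645 − 13 + 3 = 2635.
Specimen A: 2635 growth laminae at 5 years each span 2635 × 5 = 13175 years.
A: Extension rate ≈ 263.0 / 13175 = 0.020 mm per year.
Specimen B: multiplying by 5 years per growth lamina: 4993 × 5 = 24965 years. B's length ≈ 0.020 × 24965 = 499.3 mm.

499.3 mm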